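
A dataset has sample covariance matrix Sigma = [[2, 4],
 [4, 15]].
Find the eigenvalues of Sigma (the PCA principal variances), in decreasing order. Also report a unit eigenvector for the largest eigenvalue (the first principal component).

Step 1 — characteristic polynomial of 2×2 Sigma:
  det(Sigma - λI) = λ² - trace · λ + det = 0.
  trace = 2 + 15 = 17, det = 2·15 - (4)² = 14.
Step 2 — discriminant:
  Δ = trace² - 4·det = 289 - 56 = 233.
Step 3 — eigenvalues:
  λ = (trace ± √Δ)/2 = (17 ± 15.2643)/2,
  λ_1 = 16.1322,  λ_2 = 0.8678.

Step 4 — unit eigenvector for λ_1: solve (Sigma - λ_1 I)v = 0. First row:
  (2 - 16.1322)·v_x + (4)·v_y = 0, i.e. (-14.1322)·v_x + (4)·v_y = 0,
  so v ∝ (b, λ_1 - a) = (4, 14.1322) = u.
  ||u|| = √((4)² + (14.1322)²) = √(215.7182) ≈ 14.6873,
  v_1 = u/||u|| ≈ (0.2723, 0.9622) (||v_1|| = 1).

λ_1 = 16.1322,  λ_2 = 0.8678;  v_1 ≈ (0.2723, 0.9622)


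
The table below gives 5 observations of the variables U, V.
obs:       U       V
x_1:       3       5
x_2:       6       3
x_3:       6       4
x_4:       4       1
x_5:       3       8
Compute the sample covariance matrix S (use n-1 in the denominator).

Step 1 — column means:
  mean(U) = (3 + 6 + 6 + 4 + 3) / 5 = 22/5 = 4.4
  mean(V) = (5 + 3 + 4 + 1 + 8) / 5 = 21/5 = 4.2

Step 2 — sample covariance S[i,j] = (1/(n-1)) · Σ_k (x_{k,i} - mean_i) · (x_{k,j} - mean_j), with n-1 = 4.
  S[U,U] = ((-1.4)·(-1.4) + (1.6)·(1.6) + (1.6)·(1.6) + (-0.4)·(-0.4) + (-1.4)·(-1.4)) / 4 = 9.2/4 = 2.3
  S[U,V] = ((-1.4)·(0.8) + (1.6)·(-1.2) + (1.6)·(-0.2) + (-0.4)·(-3.2) + (-1.4)·(3.8)) / 4 = -7.4/4 = -1.85
  S[V,V] = ((0.8)·(0.8) + (-1.2)·(-1.2) + (-0.2)·(-0.2) + (-3.2)·(-3.2) + (3.8)·(3.8)) / 4 = 26.8/4 = 6.7

S is symmetric (S[j,i] = S[i,j]). Assembling:

S = [[2.3, -1.85],
 [-1.85, 6.7]]


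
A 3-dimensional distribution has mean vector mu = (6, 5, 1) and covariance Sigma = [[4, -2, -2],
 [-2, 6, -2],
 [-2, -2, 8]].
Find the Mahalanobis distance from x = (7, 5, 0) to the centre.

Step 1 — centre the observation: (x - mu) = (1, 0, -1).

Step 2 — invert Sigma (cofactor / det for 3×3, or solve directly):
  Sigma^{-1} = [[0.4231, 0.1923, 0.1538],
 [0.1923, 0.2692, 0.1154],
 [0.1538, 0.1154, 0.1923]].

Step 3 — form the quadratic (x - mu)^T · Sigma^{-1} · (x - mu):
  Sigma^{-1} · (x - mu) = (0.2692, 0.0769, -0.0385).
  (x - mu)^T · [Sigma^{-1} · (x - mu)] = (1)·(0.2692) + (0)·(0.0769) + (-1)·(-0.0385) = 0.3077.

Step 4 — take square root: d = √(0.3077) ≈ 0.5547.

d(x, mu) = √(0.3077) ≈ 0.5547


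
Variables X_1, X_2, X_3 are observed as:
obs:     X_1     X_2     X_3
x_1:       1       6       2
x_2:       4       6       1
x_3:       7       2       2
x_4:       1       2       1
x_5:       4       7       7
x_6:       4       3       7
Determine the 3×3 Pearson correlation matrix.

Step 1 — column means:
  mean(X_1) = (1 + 4 + 7 + 1 + 4 + 4) / 6 = 21/6 = 3.5
  mean(X_2) = (6 + 6 + 2 + 2 + 7 + 3) / 6 = 26/6 = 4.3333
  mean(X_3) = (2 + 1 + 2 + 1 + 7 + 7) / 6 = 20/6 = 3.3333

Step 2 — sample variances and covariances s[i,j] = (1/(n-1)) · Σ_k (x_{k,i} - mean_i) · (x_{k,j} - mean_j), with n-1 = 5:
  s[X_1,X_1] = ((-2.5)·(-2.5) + (0.5)·(0.5) + (3.5)·(3.5) + (-2.5)·(-2.5) + (0.5)·(0.5) + (0.5)·(0.5)) / 5 = 25.5/5 = 5.1
  s[X_1,X_2] = ((-2.5)·(1.6667) + (0.5)·(1.6667) + (3.5)·(-2.3333) + (-2.5)·(-2.3333) + (0.5)·(2.6667) + (0.5)·(-1.3333)) / 5 = -5/5 = -1
  s[X_1,X_3] = ((-2.5)·(-1.3333) + (0.5)·(-2.3333) + (3.5)·(-1.3333) + (-2.5)·(-2.3333) + (0.5)·(3.6667) + (0.5)·(3.6667)) / 5 = 7/5 = 1.4
  s[X_2,X_2] = ((1.6667)·(1.6667) + (1.6667)·(1.6667) + (-2.3333)·(-2.3333) + (-2.3333)·(-2.3333) + (2.6667)·(2.6667) + (-1.3333)·(-1.3333)) / 5 = 25.3333/5 = 5.0667
  s[X_2,X_3] = ((1.6667)·(-1.3333) + (1.6667)·(-2.3333) + (-2.3333)·(-1.3333) + (-2.3333)·(-2.3333) + (2.6667)·(3.6667) + (-1.3333)·(3.6667)) / 5 = 7.3333/5 = 1.4667
  s[X_3,X_3] = ((-1.3333)·(-1.3333) + (-2.3333)·(-2.3333) + (-1.3333)·(-1.3333) + (-2.3333)·(-2.3333) + (3.6667)·(3.6667) + (3.6667)·(3.6667)) / 5 = 41.3333/5 = 8.2667
  Sample standard deviations s_i = √(s[i,i]):
  s(X_1) = √(5.1) = 2.2583
  s(X_2) = √(5.0667) = 2.2509
  s(X_3) = √(8.2667) = 2.8752

Step 3 — r_{ij} = s_{ij} / (s_i · s_j):
  r[X_1,X_1] = 1 (diagonal).
  r[X_1,X_2] = -1 / (2.2583 · 2.2509) = -1 / 5.0833 = -0.1967
  r[X_1,X_3] = 1.4 / (2.2583 · 2.8752) = 1.4 / 6.4931 = 0.2156
  r[X_2,X_2] = 1 (diagonal).
  r[X_2,X_3] = 1.4667 / (2.2509 · 2.8752) = 1.4667 / 6.4718 = 0.2266
  r[X_3,X_3] = 1 (diagonal).

R is symmetric with unit diagonal. Assembling:

R = [[1, -0.1967, 0.2156],
 [-0.1967, 1, 0.2266],
 [0.2156, 0.2266, 1]]


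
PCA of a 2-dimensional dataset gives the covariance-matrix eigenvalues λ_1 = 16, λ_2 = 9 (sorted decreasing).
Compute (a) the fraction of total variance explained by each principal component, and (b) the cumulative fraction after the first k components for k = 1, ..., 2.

Step 1 — total variance = trace(Sigma) = Σ λ_i = 16 + 9 = 25.

Step 2 — fraction explained by component i = λ_i / Σ λ:
  PC1: 16/25 = 0.64
  PC2: 9/25 = 0.36

Step 3 — cumulative fraction after k components = (λ_1 + ... + λ_k) / Σ λ:
  k = 1: 16/25 = 0.64
  k = 2: (16 + 9)/25 = 25/25 = 1

Summary (fraction, with percent):

explained: PC1 0.64 (64%), PC2 0.36 (36%);  cumulative: 0.64, 1


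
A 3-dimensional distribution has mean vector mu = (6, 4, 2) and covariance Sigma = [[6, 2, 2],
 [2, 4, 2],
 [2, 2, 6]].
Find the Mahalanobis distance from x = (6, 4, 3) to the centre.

Step 1 — centre the observation: (x - mu) = (0, 0, 1).

Step 2 — invert Sigma (cofactor / det for 3×3, or solve directly):
  Sigma^{-1} = [[0.2083, -0.0833, -0.0417],
 [-0.0833, 0.3333, -0.0833],
 [-0.0417, -0.0833, 0.2083]].

Step 3 — form the quadratic (x - mu)^T · Sigma^{-1} · (x - mu):
  Sigma^{-1} · (x - mu) = (-0.0417, -0.0833, 0.2083).
  (x - mu)^T · [Sigma^{-1} · (x - mu)] = (0)·(-0.0417) + (0)·(-0.0833) + (1)·(0.2083) = 0.2083.

Step 4 — take square root: d = √(0.2083) ≈ 0.4564.

d(x, mu) = √(0.2083) ≈ 0.4564


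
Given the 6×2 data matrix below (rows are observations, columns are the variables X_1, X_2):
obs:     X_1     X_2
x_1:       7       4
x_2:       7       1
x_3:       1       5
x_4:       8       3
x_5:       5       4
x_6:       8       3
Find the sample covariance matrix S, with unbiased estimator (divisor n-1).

Step 1 — column means:
  mean(X_1) = (7 + 7 + 1 + 8 + 5 + 8) / 6 = 36/6 = 6
  mean(X_2) = (4 + 1 + 5 + 3 + 4 + 3) / 6 = 20/6 = 3.3333

Step 2 — sample covariance S[i,j] = (1/(n-1)) · Σ_k (x_{k,i} - mean_i) · (x_{k,j} - mean_j), with n-1 = 5.
  S[X_1,X_1] = ((1)·(1) + (1)·(1) + (-5)·(-5) + (2)·(2) + (-1)·(-1) + (2)·(2)) / 5 = 36/5 = 7.2
  S[X_1,X_2] = ((1)·(0.6667) + (1)·(-2.3333) + (-5)·(1.6667) + (2)·(-0.3333) + (-1)·(0.6667) + (2)·(-0.3333)) / 5 = -12/5 = -2.4
  S[X_2,X_2] = ((0.6667)·(0.6667) + (-2.3333)·(-2.3333) + (1.6667)·(1.6667) + (-0.3333)·(-0.3333) + (0.6667)·(0.6667) + (-0.3333)·(-0.3333)) / 5 = 9.3333/5 = 1.8667

S is symmetric (S[j,i] = S[i,j]). Assembling:

S = [[7.2, -2.4],
 [-2.4, 1.8667]]


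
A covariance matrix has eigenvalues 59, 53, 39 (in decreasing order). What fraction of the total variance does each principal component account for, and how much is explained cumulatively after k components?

Step 1 — total variance = trace(Sigma) = Σ λ_i = 59 + 53 + 39 = 151.

Step 2 — fraction explained by component i = λ_i / Σ λ:
  PC1: 59/151 = 0.3907
  PC2: 53/151 = 0.351
  PC3: 39/151 = 0.2583

Step 3 — cumulative fraction after k components = (λ_1 + ... + λ_k) / Σ λ:
  k = 1: 59/151 = 0.3907
  k = 2: (59 + 53)/151 = 112/151 = 0.7417
  k = 3: (59 + 53 + 39)/151 = 151/151 = 1

Summary (fraction, with percent):

explained: PC1 0.3907 (39.07%), PC2 0.351 (35.1%), PC3 0.2583 (25.83%);  cumulative: 0.3907, 0.7417, 1


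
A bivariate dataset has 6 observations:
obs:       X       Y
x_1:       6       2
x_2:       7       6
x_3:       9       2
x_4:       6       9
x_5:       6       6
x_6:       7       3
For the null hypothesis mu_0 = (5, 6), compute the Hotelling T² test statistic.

Step 1 — sample mean vector:
  mean(X) = (6 + 7 + 9 + 6 + 6 + 7) / 6 = 41/6 = 6.8333
  mean(Y) = (2 + 6 + 2 + 9 + 6 + 3) / 6 = 28/6 = 4.6667
  x̄ = (6.8333, 4.6667),  deviation x̄ - mu_0 = (6.8333, 4.6667) - (5, 6) = (1.8333, -1.3333).

Step 2 — sample covariance matrix, S[i,j] = (1/(n-1)) · Σ_k (x_{k,i} - mean_i) · (x_{k,j} - mean_j), divisor n-1 = 5:
  S[X,X] = ((-0.8333)·(-0.8333) + (0.1667)·(0.1667) + (2.1667)·(2.1667) + (-0.8333)·(-0.8333) + (-0.8333)·(-0.8333) + (0.1667)·(0.1667)) / 5 = 6.8333/5 = 1.3667
  S[X,Y] = ((-0.8333)·(-2.6667) + (0.1667)·(1.3333) + (2.1667)·(-2.6667) + (-0.8333)·(4.3333) + (-0.8333)·(1.3333) + (0.1667)·(-1.6667)) / 5 = -8.3333/5 = -1.6667
  S[Y,Y] = ((-2.6667)·(-2.6667) + (1.3333)·(1.3333) + (-2.6667)·(-2.6667) + (4.3333)·(4.3333) + (1.3333)·(1.3333) + (-1.6667)·(-1.6667)) / 5 = 39.3333/5 = 7.8667
  S = [[1.3667, -1.6667],
 [-1.6667, 7.8667]].

Step 3 — invert S. det(S) = 1.3667·7.8667 - (-1.6667)² = 7.9733.
  S^{-1} = (1/det) · [[d, -b], [-b, a]] = [[0.9866, 0.209],
 [0.209, 0.1714]].

Step 4 — quadratic form (x̄ - mu_0)^T · S^{-1} · (x̄ - mu_0):
  S^{-1} · (x̄ - mu_0) = (1.5301, 0.1547),
  (x̄ - mu_0)^T · [...] = (1.8333)·(1.5301) + (-1.3333)·(0.1547) = 2.5989.

Step 5 — scale by n: T² = 6 · 2.5989 = 15.5936.

T² ≈ 15.5936


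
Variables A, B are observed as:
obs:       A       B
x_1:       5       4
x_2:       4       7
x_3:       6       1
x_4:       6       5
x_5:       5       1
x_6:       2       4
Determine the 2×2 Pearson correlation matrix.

Step 1 — column means:
  mean(A) = (5 + 4 + 6 + 6 + 5 + 2) / 6 = 28/6 = 4.6667
  mean(B) = (4 + 7 + 1 + 5 + 1 + 4) / 6 = 22/6 = 3.6667

Step 2 — sample variances and covariances s[i,j] = (1/(n-1)) · Σ_k (x_{k,i} - mean_i) · (x_{k,j} - mean_j), with n-1 = 5:
  s[A,A] = ((0.3333)·(0.3333) + (-0.6667)·(-0.6667) + (1.3333)·(1.3333) + (1.3333)·(1.3333) + (0.3333)·(0.3333) + (-2.6667)·(-2.6667)) / 5 = 11.3333/5 = 2.2667
  s[A,B] = ((0.3333)·(0.3333) + (-0.6667)·(3.3333) + (1.3333)·(-2.6667) + (1.3333)·(1.3333) + (0.3333)·(-2.6667) + (-2.6667)·(0.3333)) / 5 = -5.6667/5 = -1.1333
  s[B,B] = ((0.3333)·(0.3333) + (3.3333)·(3.3333) + (-2.6667)·(-2.6667) + (1.3333)·(1.3333) + (-2.6667)·(-2.6667) + (0.3333)·(0.3333)) / 5 = 27.3333/5 = 5.4667
  Sample standard deviations s_i = √(s[i,i]):
  s(A) = √(2.2667) = 1.5055
  s(B) = √(5.4667) = 2.3381

Step 3 — r_{ij} = s_{ij} / (s_i · s_j):
  r[A,A] = 1 (diagonal).
  r[A,B] = -1.1333 / (1.5055 · 2.3381) = -1.1333 / 3.5201 = -0.322
  r[B,B] = 1 (diagonal).

R is symmetric with unit diagonal. Assembling:

R = [[1, -0.322],
 [-0.322, 1]]


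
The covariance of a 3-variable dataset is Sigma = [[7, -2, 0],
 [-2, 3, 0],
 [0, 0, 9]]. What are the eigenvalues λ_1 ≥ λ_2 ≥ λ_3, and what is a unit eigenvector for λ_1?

Step 1 — characteristic polynomial p(λ) = det(λI - Sigma) = λ³ - tr·λ² + c_1·λ - det, where tr = trace, c_1 = sum of the principal 2×2 minors, det = det(Sigma):
  tr = 7 + 3 + 9 = 19,
  c_1 = (7·3 - (-2)²) + (7·9 - (0)²) + (3·9 - (0)²) = 17 + 63 + 27 = 107,
  det = 7·(3·9 - (0)²) - (-2)·((-2)·9 - (0)·(0)) + (0)·((-2)·(0) - 3·(0)) = 7·(27) - (-2)·(-18) + (0)·(0) = 153.
  So p(λ) = λ³ - 19λ² + 107λ - 153.
Step 2 — look for an integer root (rational root theorem: any rational root is an integer divisor of 153). Testing λ = 9:
  p(9) = 729 - 1539 + 963 - 153 = 0  ✓
  Dividing out (λ - 9): p(λ) = (λ - 9)(λ² - 10λ + 17).
Step 3 — remaining eigenvalues from the quadratic λ² - 10λ + 17 = 0:
  Δ = 10² - 4·17 = 100 - 68 = 32,  λ = (10 ± √32)/2 = (10 ± 5.6569)/2 ≈ 7.8284 or 2.1716.
  Sorted: λ_1 = 9,  λ_2 = 7.8284,  λ_3 = 2.1716  (check: sum = 19 = tr ✓).

Step 4 — unit eigenvector for λ_1 = 9: v spans the null space of (Sigma - λ_1 I), whose rows are
  r_1 = (-2, -2, 0),  r_2 = (-2, -6, 0),  r_3 = (0, 0, 0).
  v is orthogonal to every row, so take v ∝ r_1 × r_2 = ((-2)·(0) - (0)·(-6), (0)·(-2) - (-2)·(0), (-2)·(-6) - (-2)·(-2)) = (0, 0, 8).
  Rescale (divide by 8): u = (0, 0, 1).
  ||u|| = √((0)² + (0)² + (1)²) = √(1) = 1,  v_1 = u/||u|| ≈ (0, 0, 1) (||v_1|| = 1).

λ_1 = 9,  λ_2 = 7.8284,  λ_3 = 2.1716;  v_1 ≈ (0, 0, 1)


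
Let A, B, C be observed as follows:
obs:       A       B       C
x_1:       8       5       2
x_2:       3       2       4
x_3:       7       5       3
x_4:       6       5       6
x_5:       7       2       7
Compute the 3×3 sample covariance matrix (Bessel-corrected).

Step 1 — column means:
  mean(A) = (8 + 3 + 7 + 6 + 7) / 5 = 31/5 = 6.2
  mean(B) = (5 + 2 + 5 + 5 + 2) / 5 = 19/5 = 3.8
  mean(C) = (2 + 4 + 3 + 6 + 7) / 5 = 22/5 = 4.4

Step 2 — sample covariance S[i,j] = (1/(n-1)) · Σ_k (x_{k,i} - mean_i) · (x_{k,j} - mean_j), with n-1 = 4.
  S[A,A] = ((1.8)·(1.8) + (-3.2)·(-3.2) + (0.8)·(0.8) + (-0.2)·(-0.2) + (0.8)·(0.8)) / 4 = 14.8/4 = 3.7
  S[A,B] = ((1.8)·(1.2) + (-3.2)·(-1.8) + (0.8)·(1.2) + (-0.2)·(1.2) + (0.8)·(-1.8)) / 4 = 7.2/4 = 1.8
  S[A,C] = ((1.8)·(-2.4) + (-3.2)·(-0.4) + (0.8)·(-1.4) + (-0.2)·(1.6) + (0.8)·(2.6)) / 4 = -2.4/4 = -0.6
  S[B,B] = ((1.2)·(1.2) + (-1.8)·(-1.8) + (1.2)·(1.2) + (1.2)·(1.2) + (-1.8)·(-1.8)) / 4 = 10.8/4 = 2.7
  S[B,C] = ((1.2)·(-2.4) + (-1.8)·(-0.4) + (1.2)·(-1.4) + (1.2)·(1.6) + (-1.8)·(2.6)) / 4 = -6.6/4 = -1.65
  S[C,C] = ((-2.4)·(-2.4) + (-0.4)·(-0.4) + (-1.4)·(-1.4) + (1.6)·(1.6) + (2.6)·(2.6)) / 4 = 17.2/4 = 4.3

S is symmetric (S[j,i] = S[i,j]). Assembling:

S = [[3.7, 1.8, -0.6],
 [1.8, 2.7, -1.65],
 [-0.6, -1.65, 4.3]]


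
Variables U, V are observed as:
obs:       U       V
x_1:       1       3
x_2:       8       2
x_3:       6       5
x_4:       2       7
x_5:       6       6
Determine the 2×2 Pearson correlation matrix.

Step 1 — column means:
  mean(U) = (1 + 8 + 6 + 2 + 6) / 5 = 23/5 = 4.6
  mean(V) = (3 + 2 + 5 + 7 + 6) / 5 = 23/5 = 4.6

Step 2 — sample variances and covariances s[i,j] = (1/(n-1)) · Σ_k (x_{k,i} - mean_i) · (x_{k,j} - mean_j), with n-1 = 4:
  s[U,U] = ((-3.6)·(-3.6) + (3.4)·(3.4) + (1.4)·(1.4) + (-2.6)·(-2.6) + (1.4)·(1.4)) / 4 = 35.2/4 = 8.8
  s[U,V] = ((-3.6)·(-1.6) + (3.4)·(-2.6) + (1.4)·(0.4) + (-2.6)·(2.4) + (1.4)·(1.4)) / 4 = -6.8/4 = -1.7
  s[V,V] = ((-1.6)·(-1.6) + (-2.6)·(-2.6) + (0.4)·(0.4) + (2.4)·(2.4) + (1.4)·(1.4)) / 4 = 17.2/4 = 4.3
  Sample standard deviations s_i = √(s[i,i]):
  s(U) = √(8.8) = 2.9665
  s(V) = √(4.3) = 2.0736

Step 3 — r_{ij} = s_{ij} / (s_i · s_j):
  r[U,U] = 1 (diagonal).
  r[U,V] = -1.7 / (2.9665 · 2.0736) = -1.7 / 6.1514 = -0.2764
  r[V,V] = 1 (diagonal).

R is symmetric with unit diagonal. Assembling:

R = [[1, -0.2764],
 [-0.2764, 1]]


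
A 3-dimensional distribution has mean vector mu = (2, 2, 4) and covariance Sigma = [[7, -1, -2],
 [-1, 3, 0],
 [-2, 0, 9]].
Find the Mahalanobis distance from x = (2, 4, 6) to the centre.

Step 1 — centre the observation: (x - mu) = (0, 2, 2).

Step 2 — invert Sigma (cofactor / det for 3×3, or solve directly):
  Sigma^{-1} = [[0.1607, 0.0536, 0.0357],
 [0.0536, 0.3512, 0.0119],
 [0.0357, 0.0119, 0.119]].

Step 3 — form the quadratic (x - mu)^T · Sigma^{-1} · (x - mu):
  Sigma^{-1} · (x - mu) = (0.1786, 0.7262, 0.2619).
  (x - mu)^T · [Sigma^{-1} · (x - mu)] = (0)·(0.1786) + (2)·(0.7262) + (2)·(0.2619) = 1.9762.

Step 4 — take square root: d = √(1.9762) ≈ 1.4058.

d(x, mu) = √(1.9762) ≈ 1.4058


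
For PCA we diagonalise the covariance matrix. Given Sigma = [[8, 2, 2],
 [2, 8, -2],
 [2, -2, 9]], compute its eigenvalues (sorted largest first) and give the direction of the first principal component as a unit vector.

Step 1 — characteristic polynomial p(λ) = det(λI - Sigma) = λ³ - tr·λ² + c_1·λ - det, where tr = trace, c_1 = sum of the principal 2×2 minors, det = det(Sigma):
  tr = 8 + 8 + 9 = 25,
  c_1 = (8·8 - (2)²) + (8·9 - (2)²) + (8·9 - (-2)²) = 60 + 68 + 68 = 196,
  det = 8·(8·9 - (-2)²) - (2)·((2)·9 - (-2)·(2)) + (2)·((2)·(-2) - 8·(2)) = 8·(68) - (2)·(22) + (2)·(-20) = 460.
  So p(λ) = λ³ - 25λ² + 196λ - 460.
Step 2 — look for an integer root (rational root theorem: any rational root is an integer divisor of 460). Testing λ = 10:
  p(10) = 1000 - 2500 + 1960 - 460 = 0  ✓
  Dividing out (λ - 10): p(λ) = (λ - 10)(λ² - 15λ + 46).
Step 3 — remaining eigenvalues from the quadratic λ² - 15λ + 46 = 0:
  Δ = 15² - 4·46 = 225 - 184 = 41,  λ = (15 ± √41)/2 = (15 ± 6.4031)/2 ≈ 10.7016 or 4.2984.
  Sorted: λ_1 = 10.7016,  λ_2 = 10,  λ_3 = 4.2984  (check: sum = 25 = tr ✓).

Step 4 — unit eigenvector for λ_1 ≈ 10.7016: v spans the null space of (Sigma - λ_1 I), whose rows are
  r_1 = (-2.7016, 2, 2),  r_2 = (2, -2.7016, -2),  r_3 = (2, -2, -1.7016).
  v is orthogonal to every row, so take v ∝ r_1 × r_2 = ((2)·(-2) - (2)·(-2.7016), (2)·(2) - (-2.7016)·(-2), (-2.7016)·(-2.7016) - (2)·(2)) ≈ (1.4031, -1.4031, 3.2984).
  Let u = (1.4031, -1.4031, 3.2984).
  ||u|| = √((1.4031)² + (-1.4031)² + (3.2984)²) = √(14.8172) ≈ 3.8493,  v_1 = u/||u|| ≈ (0.3645, -0.3645, 0.8569) (||v_1|| = 1).

λ_1 = 10.7016,  λ_2 = 10,  λ_3 = 4.2984;  v_1 ≈ (0.3645, -0.3645, 0.8569)


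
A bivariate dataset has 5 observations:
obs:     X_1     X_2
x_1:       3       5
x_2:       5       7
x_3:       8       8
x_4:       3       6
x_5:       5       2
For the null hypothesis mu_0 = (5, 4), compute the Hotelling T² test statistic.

Step 1 — sample mean vector:
  mean(X_1) = (3 + 5 + 8 + 3 + 5) / 5 = 24/5 = 4.8
  mean(X_2) = (5 + 7 + 8 + 6 + 2) / 5 = 28/5 = 5.6
  x̄ = (4.8, 5.6),  deviation x̄ - mu_0 = (4.8, 5.6) - (5, 4) = (-0.2, 1.6).

Step 2 — sample covariance matrix, S[i,j] = (1/(n-1)) · Σ_k (x_{k,i} - mean_i) · (x_{k,j} - mean_j), divisor n-1 = 4:
  S[X_1,X_1] = ((-1.8)·(-1.8) + (0.2)·(0.2) + (3.2)·(3.2) + (-1.8)·(-1.8) + (0.2)·(0.2)) / 4 = 16.8/4 = 4.2
  S[X_1,X_2] = ((-1.8)·(-0.6) + (0.2)·(1.4) + (3.2)·(2.4) + (-1.8)·(0.4) + (0.2)·(-3.6)) / 4 = 7.6/4 = 1.9
  S[X_2,X_2] = ((-0.6)·(-0.6) + (1.4)·(1.4) + (2.4)·(2.4) + (0.4)·(0.4) + (-3.6)·(-3.6)) / 4 = 21.2/4 = 5.3
  S = [[4.2, 1.9],
 [1.9, 5.3]].

Step 3 — invert S. det(S) = 4.2·5.3 - (1.9)² = 18.65.
  S^{-1} = (1/det) · [[d, -b], [-b, a]] = [[0.2842, -0.1019],
 [-0.1019, 0.2252]].

Step 4 — quadratic form (x̄ - mu_0)^T · S^{-1} · (x̄ - mu_0):
  S^{-1} · (x̄ - mu_0) = (-0.2198, 0.3807),
  (x̄ - mu_0)^T · [...] = (-0.2)·(-0.2198) + (1.6)·(0.3807) = 0.6531.

Step 5 — scale by n: T² = 5 · 0.6531 = 3.2654.

T² ≈ 3.2654


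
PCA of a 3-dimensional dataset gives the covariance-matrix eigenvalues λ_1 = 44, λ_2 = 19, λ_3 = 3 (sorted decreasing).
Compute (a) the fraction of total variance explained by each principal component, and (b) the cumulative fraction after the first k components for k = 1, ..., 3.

Step 1 — total variance = trace(Sigma) = Σ λ_i = 44 + 19 + 3 = 66.

Step 2 — fraction explained by component i = λ_i / Σ λ:
  PC1: 44/66 = 0.6667
  PC2: 19/66 = 0.2879
  PC3: 3/66 = 0.0455

Step 3 — cumulative fraction after k components = (λ_1 + ... + λ_k) / Σ λ:
  k = 1: 44/66 = 0.6667
  k = 2: (44 + 19)/66 = 63/66 = 0.9545
  k = 3: (44 + 19 + 3)/66 = 66/66 = 1

Summary (fraction, with percent):

explained: PC1 0.6667 (66.67%), PC2 0.2879 (28.79%), PC3 0.0455 (4.55%);  cumulative: 0.6667, 0.9545, 1


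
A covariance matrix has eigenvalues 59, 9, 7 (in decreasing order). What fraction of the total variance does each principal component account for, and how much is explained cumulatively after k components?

Step 1 — total variance = trace(Sigma) = Σ λ_i = 59 + 9 + 7 = 75.

Step 2 — fraction explained by component i = λ_i / Σ λ:
  PC1: 59/75 = 0.7867
  PC2: 9/75 = 0.12
  PC3: 7/75 = 0.0933

Step 3 — cumulative fraction after k components = (λ_1 + ... + λ_k) / Σ λ:
  k = 1: 59/75 = 0.7867
  k = 2: (59 + 9)/75 = 68/75 = 0.9067
  k = 3: (59 + 9 + 7)/75 = 75/75 = 1

Summary (fraction, with percent):

explained: PC1 0.7867 (78.67%), PC2 0.12 (12%), PC3 0.0933 (9.33%);  cumulative: 0.7867, 0.9067, 1


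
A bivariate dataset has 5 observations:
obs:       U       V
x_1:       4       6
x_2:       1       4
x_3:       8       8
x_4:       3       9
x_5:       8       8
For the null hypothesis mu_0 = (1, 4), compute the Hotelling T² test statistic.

Step 1 — sample mean vector:
  mean(U) = (4 + 1 + 8 + 3 + 8) / 5 = 24/5 = 4.8
  mean(V) = (6 + 4 + 8 + 9 + 8) / 5 = 35/5 = 7
  x̄ = (4.8, 7),  deviation x̄ - mu_0 = (4.8, 7) - (1, 4) = (3.8, 3).

Step 2 — sample covariance matrix, S[i,j] = (1/(n-1)) · Σ_k (x_{k,i} - mean_i) · (x_{k,j} - mean_j), divisor n-1 = 4:
  S[U,U] = ((-0.8)·(-0.8) + (-3.8)·(-3.8) + (3.2)·(3.2) + (-1.8)·(-1.8) + (3.2)·(3.2)) / 4 = 38.8/4 = 9.7
  S[U,V] = ((-0.8)·(-1) + (-3.8)·(-3) + (3.2)·(1) + (-1.8)·(2) + (3.2)·(1)) / 4 = 15/4 = 3.75
  S[V,V] = ((-1)·(-1) + (-3)·(-3) + (1)·(1) + (2)·(2) + (1)·(1)) / 4 = 16/4 = 4
  S = [[9.7, 3.75],
 [3.75, 4]].

Step 3 — invert S. det(S) = 9.7·4 - (3.75)² = 24.7375.
  S^{-1} = (1/det) · [[d, -b], [-b, a]] = [[0.1617, -0.1516],
 [-0.1516, 0.3921]].

Step 4 — quadratic form (x̄ - mu_0)^T · S^{-1} · (x̄ - mu_0):
  S^{-1} · (x̄ - mu_0) = (0.1597, 0.6003),
  (x̄ - mu_0)^T · [...] = (3.8)·(0.1597) + (3)·(0.6003) = 2.4077.

Step 5 — scale by n: T² = 5 · 2.4077 = 12.0384.

T² ≈ 12.0384


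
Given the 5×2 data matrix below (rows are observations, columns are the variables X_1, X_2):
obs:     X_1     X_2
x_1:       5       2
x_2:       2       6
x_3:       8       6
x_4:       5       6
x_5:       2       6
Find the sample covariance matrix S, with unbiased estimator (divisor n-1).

Step 1 — column means:
  mean(X_1) = (5 + 2 + 8 + 5 + 2) / 5 = 22/5 = 4.4
  mean(X_2) = (2 + 6 + 6 + 6 + 6) / 5 = 26/5 = 5.2

Step 2 — sample covariance S[i,j] = (1/(n-1)) · Σ_k (x_{k,i} - mean_i) · (x_{k,j} - mean_j), with n-1 = 4.
  S[X_1,X_1] = ((0.6)·(0.6) + (-2.4)·(-2.4) + (3.6)·(3.6) + (0.6)·(0.6) + (-2.4)·(-2.4)) / 4 = 25.2/4 = 6.3
  S[X_1,X_2] = ((0.6)·(-3.2) + (-2.4)·(0.8) + (3.6)·(0.8) + (0.6)·(0.8) + (-2.4)·(0.8)) / 4 = -2.4/4 = -0.6
  S[X_2,X_2] = ((-3.2)·(-3.2) + (0.8)·(0.8) + (0.8)·(0.8) + (0.8)·(0.8) + (0.8)·(0.8)) / 4 = 12.8/4 = 3.2

S is symmetric (S[j,i] = S[i,j]). Assembling:

S = [[6.3, -0.6],
 [-0.6, 3.2]]


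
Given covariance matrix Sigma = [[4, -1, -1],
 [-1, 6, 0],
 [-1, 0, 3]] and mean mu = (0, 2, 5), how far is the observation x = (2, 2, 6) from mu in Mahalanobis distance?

Step 1 — centre the observation: (x - mu) = (2, 0, 1).

Step 2 — invert Sigma (cofactor / det for 3×3, or solve directly):
  Sigma^{-1} = [[0.2857, 0.0476, 0.0952],
 [0.0476, 0.1746, 0.0159],
 [0.0952, 0.0159, 0.3651]].

Step 3 — form the quadratic (x - mu)^T · Sigma^{-1} · (x - mu):
  Sigma^{-1} · (x - mu) = (0.6667, 0.1111, 0.5556).
  (x - mu)^T · [Sigma^{-1} · (x - mu)] = (2)·(0.6667) + (0)·(0.1111) + (1)·(0.5556) = 1.8889.

Step 4 — take square root: d = √(1.8889) ≈ 1.3744.

d(x, mu) = √(1.8889) ≈ 1.3744


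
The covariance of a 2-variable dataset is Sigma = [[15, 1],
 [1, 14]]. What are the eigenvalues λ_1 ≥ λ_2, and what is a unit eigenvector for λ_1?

Step 1 — characteristic polynomial of 2×2 Sigma:
  det(Sigma - λI) = λ² - trace · λ + det = 0.
  trace = 15 + 14 = 29, det = 15·14 - (1)² = 209.
Step 2 — discriminant:
  Δ = trace² - 4·det = 841 - 836 = 5.
Step 3 — eigenvalues:
  λ = (trace ± √Δ)/2 = (29 ± 2.2361)/2,
  λ_1 = 15.618,  λ_2 = 13.382.

Step 4 — unit eigenvector for λ_1: solve (Sigma - λ_1 I)v = 0. First row:
  (15 - 15.618)·v_x + (1)·v_y = 0, i.e. (-0.618)·v_x + (1)·v_y = 0,
  so v ∝ (b, λ_1 - a) = (1, 0.618) = u.
  ||u|| = √((1)² + (0.618)²) = √(1.382) ≈ 1.1756,
  v_1 = u/||u|| ≈ (0.8507, 0.5257) (||v_1|| = 1).

λ_1 = 15.618,  λ_2 = 13.382;  v_1 ≈ (0.8507, 0.5257)


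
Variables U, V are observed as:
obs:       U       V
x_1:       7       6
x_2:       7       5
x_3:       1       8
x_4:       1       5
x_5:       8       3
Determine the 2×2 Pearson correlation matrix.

Step 1 — column means:
  mean(U) = (7 + 7 + 1 + 1 + 8) / 5 = 24/5 = 4.8
  mean(V) = (6 + 5 + 8 + 5 + 3) / 5 = 27/5 = 5.4

Step 2 — sample variances and covariances s[i,j] = (1/(n-1)) · Σ_k (x_{k,i} - mean_i) · (x_{k,j} - mean_j), with n-1 = 4:
  s[U,U] = ((2.2)·(2.2) + (2.2)·(2.2) + (-3.8)·(-3.8) + (-3.8)·(-3.8) + (3.2)·(3.2)) / 4 = 48.8/4 = 12.2
  s[U,V] = ((2.2)·(0.6) + (2.2)·(-0.4) + (-3.8)·(2.6) + (-3.8)·(-0.4) + (3.2)·(-2.4)) / 4 = -15.6/4 = -3.9
  s[V,V] = ((0.6)·(0.6) + (-0.4)·(-0.4) + (2.6)·(2.6) + (-0.4)·(-0.4) + (-2.4)·(-2.4)) / 4 = 13.2/4 = 3.3
  Sample standard deviations s_i = √(s[i,i]):
  s(U) = √(12.2) = 3.4928
  s(V) = √(3.3) = 1.8166

Step 3 — r_{ij} = s_{ij} / (s_i · s_j):
  r[U,U] = 1 (diagonal).
  r[U,V] = -3.9 / (3.4928 · 1.8166) = -3.9 / 6.3451 = -0.6146
  r[V,V] = 1 (diagonal).

R is symmetric with unit diagonal. Assembling:

R = [[1, -0.6146],
 [-0.6146, 1]]


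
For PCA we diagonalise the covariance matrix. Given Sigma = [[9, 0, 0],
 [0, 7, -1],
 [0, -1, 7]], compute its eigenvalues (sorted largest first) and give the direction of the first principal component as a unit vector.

Step 1 — characteristic polynomial p(λ) = det(λI - Sigma) = λ³ - tr·λ² + c_1·λ - det, where tr = trace, c_1 = sum of the principal 2×2 minors, det = det(Sigma):
  tr = 9 + 7 + 7 = 23,
  c_1 = (9·7 - (0)²) + (9·7 - (0)²) + (7·7 - (-1)²) = 63 + 63 + 48 = 174,
  det = 9·(7·7 - (-1)²) - (0)·((0)·7 - (-1)·(0)) + (0)·((0)·(-1) - 7·(0)) = 9·(48) - (0)·(0) + (0)·(0) = 432.
  So p(λ) = λ³ - 23λ² + 174λ - 432.
Step 2 — look for an integer root (rational root theorem: any rational root is an integer divisor of 432). Testing λ = 6:
  p(6) = 216 - 828 + 1044 - 432 = 0  ✓
  Dividing out (λ - 6): p(λ) = (λ - 6)(λ² - 17λ + 72).
Step 3 — remaining eigenvalues from the quadratic λ² - 17λ + 72 = 0:
  Δ = 17² - 4·72 = 289 - 288 = 1,  λ = (17 ± √1)/2 = (17 ± 1)/2 = 9 or 8.
  Sorted: λ_1 = 9,  λ_2 = 8,  λ_3 = 6  (check: sum = 23 = tr ✓).

Step 4 — unit eigenvector for λ_1 = 9: v spans the null space of (Sigma - λ_1 I), whose rows are
  r_1 = (0, 0, 0),  r_2 = (0, -2, -1),  r_3 = (0, -1, -2).
  v is orthogonal to every row, so take v ∝ r_2 × r_3 = ((-2)·(-2) - (-1)·(-1), (-1)·(0) - (0)·(-2), (0)·(-1) - (-2)·(0)) = (3, 0, 0).
  Rescale (divide by 3): u = (1, 0, 0).
  ||u|| = √((1)² + (0)² + (0)²) = √(1) = 1,  v_1 = u/||u|| ≈ (1, 0, 0) (||v_1|| = 1).

λ_1 = 9,  λ_2 = 8,  λ_3 = 6;  v_1 ≈ (1, 0, 0)


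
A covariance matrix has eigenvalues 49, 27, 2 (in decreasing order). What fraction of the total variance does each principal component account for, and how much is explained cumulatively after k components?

Step 1 — total variance = trace(Sigma) = Σ λ_i = 49 + 27 + 2 = 78.

Step 2 — fraction explained by component i = λ_i / Σ λ:
  PC1: 49/78 = 0.6282
  PC2: 27/78 = 0.3462
  PC3: 2/78 = 0.0256

Step 3 — cumulative fraction after k components = (λ_1 + ... + λ_k) / Σ λ:
  k = 1: 49/78 = 0.6282
  k = 2: (49 + 27)/78 = 76/78 = 0.9744
  k = 3: (49 + 27 + 2)/78 = 78/78 = 1

Summary (fraction, with percent):

explained: PC1 0.6282 (62.82%), PC2 0.3462 (34.62%), PC3 0.0256 (2.56%);  cumulative: 0.6282, 0.9744, 1


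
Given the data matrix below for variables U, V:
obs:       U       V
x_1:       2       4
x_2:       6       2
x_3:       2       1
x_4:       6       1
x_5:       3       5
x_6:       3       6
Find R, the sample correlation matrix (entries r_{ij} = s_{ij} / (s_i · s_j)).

Step 1 — column means:
  mean(U) = (2 + 6 + 2 + 6 + 3 + 3) / 6 = 22/6 = 3.6667
  mean(V) = (4 + 2 + 1 + 1 + 5 + 6) / 6 = 19/6 = 3.1667

Step 2 — sample variances and covariances s[i,j] = (1/(n-1)) · Σ_k (x_{k,i} - mean_i) · (x_{k,j} - mean_j), with n-1 = 5:
  s[U,U] = ((-1.6667)·(-1.6667) + (2.3333)·(2.3333) + (-1.6667)·(-1.6667) + (2.3333)·(2.3333) + (-0.6667)·(-0.6667) + (-0.6667)·(-0.6667)) / 5 = 17.3333/5 = 3.4667
  s[U,V] = ((-1.6667)·(0.8333) + (2.3333)·(-1.1667) + (-1.6667)·(-2.1667) + (2.3333)·(-2.1667) + (-0.6667)·(1.8333) + (-0.6667)·(2.8333)) / 5 = -8.6667/5 = -1.7333
  s[V,V] = ((0.8333)·(0.8333) + (-1.1667)·(-1.1667) + (-2.1667)·(-2.1667) + (-2.1667)·(-2.1667) + (1.8333)·(1.8333) + (2.8333)·(2.8333)) / 5 = 22.8333/5 = 4.5667
  Sample standard deviations s_i = √(s[i,i]):
  s(U) = √(3.4667) = 1.8619
  s(V) = √(4.5667) = 2.137

Step 3 — r_{ij} = s_{ij} / (s_i · s_j):
  r[U,U] = 1 (diagonal).
  r[U,V] = -1.7333 / (1.8619 · 2.137) = -1.7333 / 3.9788 = -0.4356
  r[V,V] = 1 (diagonal).

R is symmetric with unit diagonal. Assembling:

R = [[1, -0.4356],
 [-0.4356, 1]]


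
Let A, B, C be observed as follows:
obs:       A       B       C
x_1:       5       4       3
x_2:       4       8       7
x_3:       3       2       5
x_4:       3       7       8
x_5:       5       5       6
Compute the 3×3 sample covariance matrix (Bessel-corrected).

Step 1 — column means:
  mean(A) = (5 + 4 + 3 + 3 + 5) / 5 = 20/5 = 4
  mean(B) = (4 + 8 + 2 + 7 + 5) / 5 = 26/5 = 5.2
  mean(C) = (3 + 7 + 5 + 8 + 6) / 5 = 29/5 = 5.8

Step 2 — sample covariance S[i,j] = (1/(n-1)) · Σ_k (x_{k,i} - mean_i) · (x_{k,j} - mean_j), with n-1 = 4.
  S[A,A] = ((1)·(1) + (0)·(0) + (-1)·(-1) + (-1)·(-1) + (1)·(1)) / 4 = 4/4 = 1
  S[A,B] = ((1)·(-1.2) + (0)·(2.8) + (-1)·(-3.2) + (-1)·(1.8) + (1)·(-0.2)) / 4 = 0/4 = 0
  S[A,C] = ((1)·(-2.8) + (0)·(1.2) + (-1)·(-0.8) + (-1)·(2.2) + (1)·(0.2)) / 4 = -4/4 = -1
  S[B,B] = ((-1.2)·(-1.2) + (2.8)·(2.8) + (-3.2)·(-3.2) + (1.8)·(1.8) + (-0.2)·(-0.2)) / 4 = 22.8/4 = 5.7
  S[B,C] = ((-1.2)·(-2.8) + (2.8)·(1.2) + (-3.2)·(-0.8) + (1.8)·(2.2) + (-0.2)·(0.2)) / 4 = 13.2/4 = 3.3
  S[C,C] = ((-2.8)·(-2.8) + (1.2)·(1.2) + (-0.8)·(-0.8) + (2.2)·(2.2) + (0.2)·(0.2)) / 4 = 14.8/4 = 3.7

S is symmetric (S[j,i] = S[i,j]). Assembling:

S = [[1, 0, -1],
 [0, 5.7, 3.3],
 [-1, 3.3, 3.7]]


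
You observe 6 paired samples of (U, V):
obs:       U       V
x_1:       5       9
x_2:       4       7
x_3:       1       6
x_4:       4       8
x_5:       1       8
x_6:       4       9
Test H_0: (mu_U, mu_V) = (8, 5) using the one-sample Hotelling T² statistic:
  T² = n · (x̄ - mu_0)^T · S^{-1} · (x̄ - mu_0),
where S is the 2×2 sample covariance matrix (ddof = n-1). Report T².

Step 1 — sample mean vector:
  mean(U) = (5 + 4 + 1 + 4 + 1 + 4) / 6 = 19/6 = 3.1667
  mean(V) = (9 + 7 + 6 + 8 + 8 + 9) / 6 = 47/6 = 7.8333
  x̄ = (3.1667, 7.8333),  deviation x̄ - mu_0 = (3.1667, 7.8333) - (8, 5) = (-4.8333, 2.8333).

Step 2 — sample covariance matrix, S[i,j] = (1/(n-1)) · Σ_k (x_{k,i} - mean_i) · (x_{k,j} - mean_j), divisor n-1 = 5:
  S[U,U] = ((1.8333)·(1.8333) + (0.8333)·(0.8333) + (-2.1667)·(-2.1667) + (0.8333)·(0.8333) + (-2.1667)·(-2.1667) + (0.8333)·(0.8333)) / 5 = 14.8333/5 = 2.9667
  S[U,V] = ((1.8333)·(1.1667) + (0.8333)·(-0.8333) + (-2.1667)·(-1.8333) + (0.8333)·(0.1667) + (-2.1667)·(0.1667) + (0.8333)·(1.1667)) / 5 = 6.1667/5 = 1.2333
  S[V,V] = ((1.1667)·(1.1667) + (-0.8333)·(-0.8333) + (-1.8333)·(-1.8333) + (0.1667)·(0.1667) + (0.1667)·(0.1667) + (1.1667)·(1.1667)) / 5 = 6.8333/5 = 1.3667
  S = [[2.9667, 1.2333],
 [1.2333, 1.3667]].

Step 3 — invert S. det(S) = 2.9667·1.3667 - (1.2333)² = 2.5333.
  S^{-1} = (1/det) · [[d, -b], [-b, a]] = [[0.5395, -0.4868],
 [-0.4868, 1.1711]].

Step 4 — quadratic form (x̄ - mu_0)^T · S^{-1} · (x̄ - mu_0):
  S^{-1} · (x̄ - mu_0) = (-3.9868, 5.6711),
  (x̄ - mu_0)^T · [...] = (-4.8333)·(-3.9868) + (2.8333)·(5.6711) = 35.3377.

Step 5 — scale by n: T² = 6 · 35.3377 = 212.0263.

T² ≈ 212.0263


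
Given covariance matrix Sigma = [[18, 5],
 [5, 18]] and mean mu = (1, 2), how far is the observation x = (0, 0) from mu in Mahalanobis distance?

Step 1 — centre the observation: (x - mu) = (-1, -2).

Step 2 — invert Sigma. det(Sigma) = 18·18 - (5)² = 299.
  Sigma^{-1} = (1/det) · [[d, -b], [-b, a]] = [[0.0602, -0.0167],
 [-0.0167, 0.0602]].

Step 3 — form the quadratic (x - mu)^T · Sigma^{-1} · (x - mu):
  Sigma^{-1} · (x - mu) = (-0.0268, -0.1037).
  (x - mu)^T · [Sigma^{-1} · (x - mu)] = (-1)·(-0.0268) + (-2)·(-0.1037) = 0.2341.

Step 4 — take square root: d = √(0.2341) ≈ 0.4839.

d(x, mu) = √(0.2341) ≈ 0.4839


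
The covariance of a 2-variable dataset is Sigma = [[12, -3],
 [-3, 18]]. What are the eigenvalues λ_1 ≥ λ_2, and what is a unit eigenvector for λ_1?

Step 1 — characteristic polynomial of 2×2 Sigma:
  det(Sigma - λI) = λ² - trace · λ + det = 0.
  trace = 12 + 18 = 30, det = 12·18 - (-3)² = 207.
Step 2 — discriminant:
  Δ = trace² - 4·det = 900 - 828 = 72.
Step 3 — eigenvalues:
  λ = (trace ± √Δ)/2 = (30 ± 8.4853)/2,
  λ_1 = 19.2426,  λ_2 = 10.7574.

Step 4 — unit eigenvector for λ_1: solve (Sigma - λ_1 I)v = 0. First row:
  (12 - 19.2426)·v_x + (-3)·v_y = 0, i.e. (-7.2426)·v_x + (-3)·v_y = 0,
  so v ∝ (b, λ_1 - a) = (-3, 7.2426); multiply by -1 so the first entry is positive: u = (3, -7.2426).
  ||u|| = √((3)² + (-7.2426)²) = √(61.4558) ≈ 7.8394,
  v_1 = u/||u|| ≈ (0.3827, -0.9239) (||v_1|| = 1).

λ_1 = 19.2426,  λ_2 = 10.7574;  v_1 ≈ (0.3827, -0.9239)


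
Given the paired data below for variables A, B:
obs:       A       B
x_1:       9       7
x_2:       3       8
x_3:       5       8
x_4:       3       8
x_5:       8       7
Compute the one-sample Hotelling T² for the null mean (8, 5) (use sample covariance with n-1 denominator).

Step 1 — sample mean vector:
  mean(A) = (9 + 3 + 5 + 3 + 8) / 5 = 28/5 = 5.6
  mean(B) = (7 + 8 + 8 + 8 + 7) / 5 = 38/5 = 7.6
  x̄ = (5.6, 7.6),  deviation x̄ - mu_0 = (5.6, 7.6) - (8, 5) = (-2.4, 2.6).

Step 2 — sample covariance matrix, S[i,j] = (1/(n-1)) · Σ_k (x_{k,i} - mean_i) · (x_{k,j} - mean_j), divisor n-1 = 4:
  S[A,A] = ((3.4)·(3.4) + (-2.6)·(-2.6) + (-0.6)·(-0.6) + (-2.6)·(-2.6) + (2.4)·(2.4)) / 4 = 31.2/4 = 7.8
  S[A,B] = ((3.4)·(-0.6) + (-2.6)·(0.4) + (-0.6)·(0.4) + (-2.6)·(0.4) + (2.4)·(-0.6)) / 4 = -5.8/4 = -1.45
  S[B,B] = ((-0.6)·(-0.6) + (0.4)·(0.4) + (0.4)·(0.4) + (0.4)·(0.4) + (-0.6)·(-0.6)) / 4 = 1.2/4 = 0.3
  S = [[7.8, -1.45],
 [-1.45, 0.3]].

Step 3 — invert S. det(S) = 7.8·0.3 - (-1.45)² = 0.2375.
  S^{-1} = (1/det) · [[d, -b], [-b, a]] = [[1.2632, 6.1053],
 [6.1053, 32.8421]].

Step 4 — quadratic form (x̄ - mu_0)^T · S^{-1} · (x̄ - mu_0):
  S^{-1} · (x̄ - mu_0) = (12.8421, 70.7368),
  (x̄ - mu_0)^T · [...] = (-2.4)·(12.8421) + (2.6)·(70.7368) = 153.0947.

Step 5 — scale by n: T² = 5 · 153.0947 = 765.4737.

T² ≈ 765.4737


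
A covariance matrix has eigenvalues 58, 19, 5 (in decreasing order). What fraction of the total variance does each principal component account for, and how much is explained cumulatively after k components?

Step 1 — total variance = trace(Sigma) = Σ λ_i = 58 + 19 + 5 = 82.

Step 2 — fraction explained by component i = λ_i / Σ λ:
  PC1: 58/82 = 0.7073
  PC2: 19/82 = 0.2317
  PC3: 5/82 = 0.061

Step 3 — cumulative fraction after k components = (λ_1 + ... + λ_k) / Σ λ:
  k = 1: 58/82 = 0.7073
  k = 2: (58 + 19)/82 = 77/82 = 0.939
  k = 3: (58 + 19 + 5)/82 = 82/82 = 1

Summary (fraction, with percent):

explained: PC1 0.7073 (70.73%), PC2 0.2317 (23.17%), PC3 0.061 (6.1%);  cumulative: 0.7073, 0.939, 1


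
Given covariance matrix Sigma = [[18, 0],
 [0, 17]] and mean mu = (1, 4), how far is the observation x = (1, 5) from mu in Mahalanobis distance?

Step 1 — centre the observation: (x - mu) = (0, 1).

Step 2 — invert Sigma. det(Sigma) = 18·17 - (0)² = 306.
  Sigma^{-1} = (1/det) · [[d, -b], [-b, a]] = [[0.0556, 0],
 [0, 0.0588]].

Step 3 — form the quadratic (x - mu)^T · Sigma^{-1} · (x - mu):
  Sigma^{-1} · (x - mu) = (0, 0.0588).
  (x - mu)^T · [Sigma^{-1} · (x - mu)] = (0)·(0) + (1)·(0.0588) = 0.0588.

Step 4 — take square root: d = √(0.0588) ≈ 0.2425.

d(x, mu) = √(0.0588) ≈ 0.2425


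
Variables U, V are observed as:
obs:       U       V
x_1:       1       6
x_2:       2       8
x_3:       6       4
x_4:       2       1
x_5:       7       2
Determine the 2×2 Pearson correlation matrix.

Step 1 — column means:
  mean(U) = (1 + 2 + 6 + 2 + 7) / 5 = 18/5 = 3.6
  mean(V) = (6 + 8 + 4 + 1 + 2) / 5 = 21/5 = 4.2

Step 2 — sample variances and covariances s[i,j] = (1/(n-1)) · Σ_k (x_{k,i} - mean_i) · (x_{k,j} - mean_j), with n-1 = 4:
  s[U,U] = ((-2.6)·(-2.6) + (-1.6)·(-1.6) + (2.4)·(2.4) + (-1.6)·(-1.6) + (3.4)·(3.4)) / 4 = 29.2/4 = 7.3
  s[U,V] = ((-2.6)·(1.8) + (-1.6)·(3.8) + (2.4)·(-0.2) + (-1.6)·(-3.2) + (3.4)·(-2.2)) / 4 = -13.6/4 = -3.4
  s[V,V] = ((1.8)·(1.8) + (3.8)·(3.8) + (-0.2)·(-0.2) + (-3.2)·(-3.2) + (-2.2)·(-2.2)) / 4 = 32.8/4 = 8.2
  Sample standard deviations s_i = √(s[i,i]):
  s(U) = √(7.3) = 2.7019
  s(V) = √(8.2) = 2.8636

Step 3 — r_{ij} = s_{ij} / (s_i · s_j):
  r[U,U] = 1 (diagonal).
  r[U,V] = -3.4 / (2.7019 · 2.8636) = -3.4 / 7.7369 = -0.4395
  r[V,V] = 1 (diagonal).

R is symmetric with unit diagonal. Assembling:

R = [[1, -0.4395],
 [-0.4395, 1]]


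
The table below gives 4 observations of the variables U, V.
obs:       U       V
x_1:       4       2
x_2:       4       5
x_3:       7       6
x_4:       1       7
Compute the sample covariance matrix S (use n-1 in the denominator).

Step 1 — column means:
  mean(U) = (4 + 4 + 7 + 1) / 4 = 16/4 = 4
  mean(V) = (2 + 5 + 6 + 7) / 4 = 20/4 = 5

Step 2 — sample covariance S[i,j] = (1/(n-1)) · Σ_k (x_{k,i} - mean_i) · (x_{k,j} - mean_j), with n-1 = 3.
  S[U,U] = ((0)·(0) + (0)·(0) + (3)·(3) + (-3)·(-3)) / 3 = 18/3 = 6
  S[U,V] = ((0)·(-3) + (0)·(0) + (3)·(1) + (-3)·(2)) / 3 = -3/3 = -1
  S[V,V] = ((-3)·(-3) + (0)·(0) + (1)·(1) + (2)·(2)) / 3 = 14/3 = 4.6667

S is symmetric (S[j,i] = S[i,j]). Assembling:

S = [[6, -1],
 [-1, 4.6667]]


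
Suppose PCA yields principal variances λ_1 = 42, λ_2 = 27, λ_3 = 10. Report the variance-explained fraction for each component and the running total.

Step 1 — total variance = trace(Sigma) = Σ λ_i = 42 + 27 + 10 = 79.

Step 2 — fraction explained by component i = λ_i / Σ λ:
  PC1: 42/79 = 0.5316
  PC2: 27/79 = 0.3418
  PC3: 10/79 = 0.1266

Step 3 — cumulative fraction after k components = (λ_1 + ... + λ_k) / Σ λ:
  k = 1: 42/79 = 0.5316
  k = 2: (42 + 27)/79 = 69/79 = 0.8734
  k = 3: (42 + 27 + 10)/79 = 79/79 = 1

Summary (fraction, with percent):

explained: PC1 0.5316 (53.16%), PC2 0.3418 (34.18%), PC3 0.1266 (12.66%);  cumulative: 0.5316, 0.8734, 1


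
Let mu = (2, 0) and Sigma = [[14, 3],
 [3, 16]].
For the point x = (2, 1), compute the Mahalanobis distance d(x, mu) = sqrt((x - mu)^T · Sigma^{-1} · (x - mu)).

Step 1 — centre the observation: (x - mu) = (0, 1).

Step 2 — invert Sigma. det(Sigma) = 14·16 - (3)² = 215.
  Sigma^{-1} = (1/det) · [[d, -b], [-b, a]] = [[0.0744, -0.014],
 [-0.014, 0.0651]].

Step 3 — form the quadratic (x - mu)^T · Sigma^{-1} · (x - mu):
  Sigma^{-1} · (x - mu) = (-0.014, 0.0651).
  (x - mu)^T · [Sigma^{-1} · (x - mu)] = (0)·(-0.014) + (1)·(0.0651) = 0.0651.

Step 4 — take square root: d = √(0.0651) ≈ 0.2552.

d(x, mu) = √(0.0651) ≈ 0.2552


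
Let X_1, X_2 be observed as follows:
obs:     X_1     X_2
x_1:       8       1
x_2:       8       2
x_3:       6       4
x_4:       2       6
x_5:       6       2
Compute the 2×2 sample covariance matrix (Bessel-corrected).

Step 1 — column means:
  mean(X_1) = (8 + 8 + 6 + 2 + 6) / 5 = 30/5 = 6
  mean(X_2) = (1 + 2 + 4 + 6 + 2) / 5 = 15/5 = 3

Step 2 — sample covariance S[i,j] = (1/(n-1)) · Σ_k (x_{k,i} - mean_i) · (x_{k,j} - mean_j), with n-1 = 4.
  S[X_1,X_1] = ((2)·(2) + (2)·(2) + (0)·(0) + (-4)·(-4) + (0)·(0)) / 4 = 24/4 = 6
  S[X_1,X_2] = ((2)·(-2) + (2)·(-1) + (0)·(1) + (-4)·(3) + (0)·(-1)) / 4 = -18/4 = -4.5
  S[X_2,X_2] = ((-2)·(-2) + (-1)·(-1) + (1)·(1) + (3)·(3) + (-1)·(-1)) / 4 = 16/4 = 4

S is symmetric (S[j,i] = S[i,j]). Assembling:

S = [[6, -4.5],
 [-4.5, 4]]
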